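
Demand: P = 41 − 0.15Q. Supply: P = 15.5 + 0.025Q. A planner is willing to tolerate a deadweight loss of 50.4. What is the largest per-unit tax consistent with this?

4.2

Competitive equilibrium: 41 − 0.15Q = 15.5 + 0.025Q → Q* = 145.7143, P* = 19.1429.
A tax t gives ΔQ = t/0.175 and wedge t, so DWL = t²/0.35.
t²/0.35 = 50.4 → t² = 17.64 → t = 4.2.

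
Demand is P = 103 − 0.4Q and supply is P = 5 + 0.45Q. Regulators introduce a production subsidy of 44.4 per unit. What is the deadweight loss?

Competitive equilibrium: 103 − 0.4Q = 5 + 0.45Q → Q* = 115.2941, P* = 56.8824.
The subsidy lowers effective supply by 44.4: P = 0.45Q − 39.4.
New quantity: 103 − 0.4Q = 0.45Q − 39.4 → Q' = 167.5294.
Overproduction ΔQ = 167.5294 − 115.2941 = 52.2353; wedge = subsidy = 44.4.
The triangle = ½ × 52.2353 × 44.4 = 1159.62.

1159.62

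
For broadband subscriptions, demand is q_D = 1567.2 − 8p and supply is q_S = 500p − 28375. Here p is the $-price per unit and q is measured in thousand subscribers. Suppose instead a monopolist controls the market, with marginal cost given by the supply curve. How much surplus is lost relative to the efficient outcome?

$18756.49 thousand

In inverse form: demand p = 195.9 − 0.125q, supply p = 56.75 + 0.002q.
Competitive equilibrium: 195.9 − 0.125q = 56.75 + 0.002q → q* = 1095.6693, p* = 58.9413.
Marginal revenue: MR = 195.9 − 0.25q. Set MR = MC: 195.9 − 0.25q = 56.75 + 0.002q → q_m = 552.1825.
Price p_m = 195.9 − 0.125·552.1825 = 126.8772; MC(q_m) = 56.75 + 0.002·552.1825 = 57.8544.
Competitive q* = 1095.6693, so Δq = 543.4868; wedge = 126.8772 − 57.8544 = 69.0228.
DWL = ½ × 543.4868 × 69.0228 = $18756.49 thousand.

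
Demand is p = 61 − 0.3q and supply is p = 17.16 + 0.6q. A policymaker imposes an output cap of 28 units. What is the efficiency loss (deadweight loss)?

Competitive equilibrium: 61 − 0.3q = 17.16 + 0.6q → q* = 48.7111, p* = 46.3867.
At q = 28: demand price = 61 − 0.3·28 = 52.6; supply price = 17.16 + 0.6·28 = 33.96.
Δq = 48.7111 − 28 = 20.7111; wedge = 52.6 − 33.96 = 18.64.
Deadweight loss = ½ × 20.7111 × 18.64 = 193.03.

193.03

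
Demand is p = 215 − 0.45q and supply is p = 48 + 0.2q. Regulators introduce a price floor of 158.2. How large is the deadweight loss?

Competitive equilibrium: 215 − 0.45q = 48 + 0.2q → q* = 256.92308, p* = 99.38462.
At the floor p = 158.2, quantity demanded = (215 − 158.2)/0.45 = 126.22222.
Sellers' marginal cost at q' = 126.22222: 48 + 0.2·126.22222 = 73.24444.
Δq = 256.92308 − 126.22222 = 130.70086; wedge = 158.2 − 73.24444 = 84.95556.
Deadweight loss = ½ × 130.70086 × 84.95556 = 5551.88.

5551.88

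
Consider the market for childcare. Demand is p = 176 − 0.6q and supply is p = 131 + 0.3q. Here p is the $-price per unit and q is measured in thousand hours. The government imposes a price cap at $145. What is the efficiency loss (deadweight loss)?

$5 thousand

Competitive equilibrium: 176 − 0.6q = 131 + 0.3q → q* = 50, p* = 146.
At the ceiling p = 145, quantity supplied = (145 − 131)/0.3 = 46.6667.
Willingness to pay at q' = 46.6667: 176 − 0.6·46.6667 = 148.
Δq = 50 − 46.6667 = 3.3333; wedge = 148 − 145 = 3.
The triangle = ½ × 3.3333 × 3 = $5 thousand.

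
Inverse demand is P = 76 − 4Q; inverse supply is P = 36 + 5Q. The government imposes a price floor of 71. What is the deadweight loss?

45.92

Competitive equilibrium: 76 − 4Q = 36 + 5Q → Q* = 4.4444, P* = 58.2222.
At the floor P = 71, quantity demanded = (76 − 71)/4 = 1.25.
Sellers' marginal cost at Q' = 1.25: 36 + 5·1.25 = 42.25.
ΔQ = 4.4444 − 1.25 = 3.1944; wedge = 71 − 42.25 = 28.75.
Welfare loss = ½ × 3.1944 × 28.75 = 45.92.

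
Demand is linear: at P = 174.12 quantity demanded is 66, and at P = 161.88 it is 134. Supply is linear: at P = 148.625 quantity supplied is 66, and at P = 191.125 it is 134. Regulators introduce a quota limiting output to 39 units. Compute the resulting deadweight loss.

Demand slope = (161.88 − 174.12)/(134 − 66) = −0.18, so P = 186 − 0.18Q.
Supply slope = (191.125 − 148.625)/(134 − 66) = 0.625, so P = 107.375 + 0.625Q.
Competitive equilibrium: 186 − 0.18Q = 107.375 + 0.625Q → Q* = 97.6708, P* = 168.4193.
At Q = 39: demand price = 186 − 0.18·39 = 178.98; supply price = 107.375 + 0.625·39 = 131.75.
ΔQ = 97.6708 − 39 = 58.6708; wedge = 178.98 − 131.75 = 47.23.
Welfare loss = ½ × 58.6708 × 47.23 = 1385.51.

1385.51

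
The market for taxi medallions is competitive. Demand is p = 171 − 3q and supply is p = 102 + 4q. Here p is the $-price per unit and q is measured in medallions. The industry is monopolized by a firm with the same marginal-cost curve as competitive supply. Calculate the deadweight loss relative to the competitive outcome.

$30.61

Competitive equilibrium: 171 − 3q = 102 + 4q → q* = 9.8571, p* = 141.4286.
Marginal revenue: MR = 171 − 6q. Set MR = MC: 171 − 6q = 102 + 4q → q_m = 6.9.
Price p_m = 171 − 3·6.9 = 150.3; MC(q_m) = 102 + 4·6.9 = 129.6.
Competitive q* = 9.8571, so Δq = 2.9571; wedge = 150.3 − 129.6 = 20.7.
Deadweight loss = ½ × 2.9571 × 20.7 = $30.61.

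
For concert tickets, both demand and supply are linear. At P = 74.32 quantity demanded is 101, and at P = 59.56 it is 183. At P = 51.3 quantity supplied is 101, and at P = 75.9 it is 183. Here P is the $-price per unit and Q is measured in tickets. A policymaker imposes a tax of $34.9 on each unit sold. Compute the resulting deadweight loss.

Demand slope = (59.56 − 74.32)/(183 − 101) = −0.18, so P = 92.5 − 0.18Q.
Supply slope = (75.9 − 51.3)/(183 − 101) = 0.3, so P = 21 + 0.3Q.
Competitive equilibrium: 92.5 − 0.18Q = 21 + 0.3Q → Q* = 148.9583, P* = 65.6875.
With the tax, the buyer price exceeds the seller price by 34.9: (92.5 − 0.18Q) − (21 + 0.3Q) = 34.9 → Q' = 76.25.
ΔQ = 148.9583 − 76.25 = 72.7083; the wedge equals the tax, 34.9.
DWL = ½ × 72.7083 × 34.9 = $1268.76.

$1268.76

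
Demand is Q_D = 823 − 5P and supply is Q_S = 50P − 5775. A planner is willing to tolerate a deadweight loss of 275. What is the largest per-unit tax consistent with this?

11

In inverse form: demand P = 164.6 − 0.2Q, supply P = 115.5 + 0.02Q.
Competitive equilibrium: 164.6 − 0.2Q = 115.5 + 0.02Q → Q* = 223.1818, P* = 119.9636.
A tax t gives ΔQ = t/0.22 and wedge t, so DWL = t²/0.44.
t²/0.44 = 275 → t² = 121 → t = 11.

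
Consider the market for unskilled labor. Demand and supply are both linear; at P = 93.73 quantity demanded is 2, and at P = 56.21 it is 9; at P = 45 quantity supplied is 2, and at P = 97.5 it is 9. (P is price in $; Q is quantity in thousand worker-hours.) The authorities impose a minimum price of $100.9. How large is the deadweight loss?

Demand slope = (56.21 − 93.73)/(9 − 2) = −5.36, so P = 104.45 − 5.36Q.
Supply slope = (97.5 − 45)/(9 − 2) = 7.5, so P = 30 + 7.5Q.
Competitive equilibrium: 104.45 − 5.36Q = 30 + 7.5Q → Q* = 5.7893, P* = 73.4195.
At the floor P = 100.9, quantity demanded = (104.45 − 100.9)/5.36 = 0.6623.
Sellers' marginal cost at Q' = 0.6623: 30 + 7.5·0.6623 = 34.9673.
ΔQ = 5.7893 − 0.6623 = 5.127; wedge = 100.9 − 34.9673 = 65.9327.
Deadweight loss = ½ × 5.127 × 65.9327 = $169.02 thousand.

$169.02 thousand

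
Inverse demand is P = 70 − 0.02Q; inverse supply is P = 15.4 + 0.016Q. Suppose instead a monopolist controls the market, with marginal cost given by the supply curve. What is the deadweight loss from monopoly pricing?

5281.25

Competitive equilibrium: 70 − 0.02Q = 15.4 + 0.016Q → Q* = 1516.6667, P* = 39.6667.
Marginal revenue: MR = 70 − 0.04Q. Set MR = MC: 70 − 0.04Q = 15.4 + 0.016Q → Q_m = 975.
Price P_m = 70 − 0.02·975 = 50.5; MC(Q_m) = 15.4 + 0.016·975 = 31.
Competitive Q* = 1516.6667, so ΔQ = 541.6667; wedge = 50.5 − 31 = 19.5.
DWL = ½ × 541.6667 × 19.5 = 5281.25.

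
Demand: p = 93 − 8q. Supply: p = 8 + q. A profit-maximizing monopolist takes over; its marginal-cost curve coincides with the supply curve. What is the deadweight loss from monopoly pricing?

88.89

Competitive equilibrium: 93 − 8q = 8 + q → q* = 9.4444, p* = 17.4444.
Marginal revenue: MR = 93 − 16q. Set MR = MC: 93 − 16q = 8 + q → q_m = 5.
Price p_m = 93 − 8·5 = 53; MC(q_m) = 8 + 1·5 = 13.
Competitive q* = 9.4444, so Δq = 4.4444; wedge = 53 − 13 = 40.
The triangle = ½ × 4.4444 × 40 = 88.89.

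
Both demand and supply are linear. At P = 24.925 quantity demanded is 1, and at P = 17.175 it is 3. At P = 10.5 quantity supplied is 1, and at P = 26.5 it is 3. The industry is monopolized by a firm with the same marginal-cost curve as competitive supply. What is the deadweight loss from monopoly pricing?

1.76

Demand slope = (17.175 − 24.925)/(3 − 1) = −3.875, so P = 28.8 − 3.875Q.
Supply slope = (26.5 − 10.5)/(3 − 1) = 8, so P = 2.5 + 8Q.
Competitive equilibrium: 28.8 − 3.875Q = 2.5 + 8Q → Q* = 2.2147, P* = 20.2179.
Marginal revenue: MR = 28.8 − 7.75Q. Set MR = MC: 28.8 − 7.75Q = 2.5 + 8Q → Q_m = 1.6698.
Price P_m = 28.8 − 3.875·1.6698 = 22.3295; MC(Q_m) = 2.5 + 8·1.6698 = 15.8584.
Competitive Q* = 2.2147, so ΔQ = 0.5449; wedge = 22.3295 − 15.8584 = 6.4711.
DWL = ½ × 0.5449 × 6.4711 = 1.76.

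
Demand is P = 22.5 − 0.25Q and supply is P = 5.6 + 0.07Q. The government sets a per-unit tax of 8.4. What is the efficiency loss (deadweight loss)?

Competitive equilibrium: 22.5 − 0.25Q = 5.6 + 0.07Q → Q* = 52.8125, P* = 9.2969.
With the tax, the buyer price exceeds the seller price by 8.4: (22.5 − 0.25Q) − (5.6 + 0.07Q) = 8.4 → Q' = 26.5625.
ΔQ = 52.8125 − 26.5625 = 26.25; the wedge equals the tax, 8.4.
Deadweight loss = ½ × 26.25 × 8.4 = 110.25.

110.25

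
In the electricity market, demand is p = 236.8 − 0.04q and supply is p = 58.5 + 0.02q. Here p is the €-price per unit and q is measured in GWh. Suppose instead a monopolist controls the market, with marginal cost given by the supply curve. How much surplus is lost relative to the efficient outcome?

€42387.85

Competitive equilibrium: 236.8 − 0.04q = 58.5 + 0.02q → q* = 2971.6667, p* = 117.9333.
Marginal revenue: MR = 236.8 − 0.08q. Set MR = MC: 236.8 − 0.08q = 58.5 + 0.02q → q_m = 1783.
Price p_m = 236.8 − 0.04·1783 = 165.48; MC(q_m) = 58.5 + 0.02·1783 = 94.16.
Competitive q* = 2971.6667, so Δq = 1188.6667; wedge = 165.48 − 94.16 = 71.32.
Deadweight loss = ½ × 1188.6667 × 71.32 = €42387.85.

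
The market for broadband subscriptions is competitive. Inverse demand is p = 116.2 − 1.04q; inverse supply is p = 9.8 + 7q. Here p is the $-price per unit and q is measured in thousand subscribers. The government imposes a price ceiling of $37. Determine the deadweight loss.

Competitive equilibrium: 116.2 − 1.04q = 9.8 + 7q → q* = 13.2338, p* = 102.4368.
At the ceiling p = 37, quantity supplied = (37 − 9.8)/7 = 3.8857.
Willingness to pay at q' = 3.8857: 116.2 − 1.04·3.8857 = 112.1589.
Δq = 13.2338 − 3.8857 = 9.3481; wedge = 112.1589 − 37 = 75.1589.
DWL = ½ × 9.3481 × 75.1589 = $351.30 thousand.

$351.30 thousand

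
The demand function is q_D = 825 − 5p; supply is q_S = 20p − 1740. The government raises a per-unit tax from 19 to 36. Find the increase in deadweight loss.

In inverse form: demand p = 165 − 0.2q, supply p = 87 + 0.05q.
Competitive equilibrium: 165 − 0.2q = 87 + 0.05q → q* = 312, p* = 102.6.
For a per-unit tax t: Δq = t/0.25, so DWL = ½·t·(t/0.25) = t²/0.5.
At t = 19: DWL = 722. At t = 36: DWL = 2592.
Increase = 2592 − 722 = 1870.

1870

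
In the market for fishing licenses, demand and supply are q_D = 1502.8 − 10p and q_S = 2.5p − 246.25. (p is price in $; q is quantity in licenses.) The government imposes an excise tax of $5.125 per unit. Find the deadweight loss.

$26.27

In inverse form: demand p = 150.28 − 0.1q, supply p = 98.5 + 0.4q.
Competitive equilibrium: 150.28 − 0.1q = 98.5 + 0.4q → q* = 103.56, p* = 139.924.
With the tax, the buyer price exceeds the seller price by 5.125: (150.28 − 0.1q) − (98.5 + 0.4q) = 5.125 → q' = 93.31.
Δq = 103.56 − 93.31 = 10.25; the wedge equals the tax, 5.125.
DWL = ½ × 10.25 × 5.125 = $26.27.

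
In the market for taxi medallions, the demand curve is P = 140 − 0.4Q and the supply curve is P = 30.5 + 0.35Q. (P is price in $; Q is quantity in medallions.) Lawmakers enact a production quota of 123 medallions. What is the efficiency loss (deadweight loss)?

$198.375

Competitive equilibrium: 140 − 0.4Q = 30.5 + 0.35Q → Q* = 146, P* = 81.6.
At Q = 123: demand price = 140 − 0.4·123 = 90.8; supply price = 30.5 + 0.35·123 = 73.55.
ΔQ = 146 − 123 = 23; wedge = 90.8 − 73.55 = 17.25.
DWL = ½ × 23 × 17.25 = $198.375.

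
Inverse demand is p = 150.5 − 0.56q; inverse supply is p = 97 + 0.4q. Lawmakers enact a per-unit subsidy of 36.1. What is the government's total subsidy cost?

Competitive equilibrium: 150.5 − 0.56q = 97 + 0.4q → q* = 55.7292, p* = 119.2917.
The subsidy lowers effective supply by 36.1: p = 60.9 + 0.4q.
New quantity: 150.5 − 0.56q = 60.9 + 0.4q → q' = 93.3333.
Total subsidy cost = 36.1 × 93.3333 = 3369.33.

3369.33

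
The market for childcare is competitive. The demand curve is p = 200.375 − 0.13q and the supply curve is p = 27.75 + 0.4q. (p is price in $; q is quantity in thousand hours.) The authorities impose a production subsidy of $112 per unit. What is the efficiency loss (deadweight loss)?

Competitive equilibrium: 200.375 − 0.13q = 27.75 + 0.4q → q* = 325.7075, p* = 158.033.
The subsidy lowers effective supply by 112: p = 0.4q − 84.25.
New quantity: 200.375 − 0.13q = 0.4q − 84.25 → q' = 537.0283.
Overproduction Δq = 537.0283 − 325.7075 = 211.3208; wedge = subsidy = 112.
The triangle = ½ × 211.3208 × 112 = $11833.96 thousand.

$11833.96 thousand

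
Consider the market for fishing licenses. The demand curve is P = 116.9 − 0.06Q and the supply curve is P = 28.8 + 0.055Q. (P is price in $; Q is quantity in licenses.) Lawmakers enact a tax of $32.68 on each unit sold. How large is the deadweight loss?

$4643.40

Competitive equilibrium: 116.9 − 0.06Q = 28.8 + 0.055Q → Q* = 766.087, P* = 70.9348.
With the tax, the buyer price exceeds the seller price by 32.68: (116.9 − 0.06Q) − (28.8 + 0.055Q) = 32.68 → Q' = 481.913.
ΔQ = 766.087 − 481.913 = 284.174; the wedge equals the tax, 32.68.
Deadweight loss = ½ × 284.174 × 32.68 = $4643.40.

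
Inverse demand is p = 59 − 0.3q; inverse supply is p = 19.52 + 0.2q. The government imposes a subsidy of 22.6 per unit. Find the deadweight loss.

510.76

Competitive equilibrium: 59 − 0.3q = 19.52 + 0.2q → q* = 78.96, p* = 35.312.
The subsidy lowers effective supply by 22.6: p = 0.2q − 3.08.
New quantity: 59 − 0.3q = 0.2q − 3.08 → q' = 124.16.
Overproduction Δq = 124.16 − 78.96 = 45.2; wedge = subsidy = 22.6.
The triangle = ½ × 45.2 × 22.6 = 510.76.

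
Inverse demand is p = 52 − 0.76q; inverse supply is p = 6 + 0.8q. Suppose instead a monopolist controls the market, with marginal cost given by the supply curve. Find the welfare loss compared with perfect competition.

72.78

Competitive equilibrium: 52 − 0.76q = 6 + 0.8q → q* = 29.4872, p* = 29.5897.
Marginal revenue: MR = 52 − 1.52q. Set MR = MC: 52 − 1.52q = 6 + 0.8q → q_m = 19.8276.
Price p_m = 52 − 0.76·19.8276 = 36.931; MC(q_m) = 6 + 0.8·19.8276 = 21.8621.
Competitive q* = 29.4872, so Δq = 9.6596; wedge = 36.931 − 21.8621 = 15.0689.
Deadweight loss = ½ × 9.6596 × 15.0689 = 72.78.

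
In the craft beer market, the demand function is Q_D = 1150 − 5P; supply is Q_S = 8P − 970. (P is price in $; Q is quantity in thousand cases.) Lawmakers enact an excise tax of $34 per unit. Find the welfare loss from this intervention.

In inverse form: demand P = 230 − 0.2Q, supply P = 121.25 + 0.125Q.
Competitive equilibrium: 230 − 0.2Q = 121.25 + 0.125Q → Q* = 334.6154, P* = 163.0769.
With the tax, the buyer price exceeds the seller price by 34: (230 − 0.2Q) − (121.25 + 0.125Q) = 34 → Q' = 230.
ΔQ = 334.6154 − 230 = 104.6154; the wedge equals the tax, 34.
DWL = ½ × 104.6154 × 34 = $1778.46 thousand.

$1778.46 thousand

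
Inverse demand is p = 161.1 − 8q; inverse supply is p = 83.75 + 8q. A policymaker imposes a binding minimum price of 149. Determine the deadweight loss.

Competitive equilibrium: 161.1 − 8q = 83.75 + 8q → q* = 4.8344, p* = 122.425.
At the floor p = 149, quantity demanded = (161.1 − 149)/8 = 1.5125.
Sellers' marginal cost at q' = 1.5125: 83.75 + 8·1.5125 = 95.85.
Δq = 4.8344 − 1.5125 = 3.3219; wedge = 149 − 95.85 = 53.15.
DWL = ½ × 3.3219 × 53.15 = 88.28.

88.28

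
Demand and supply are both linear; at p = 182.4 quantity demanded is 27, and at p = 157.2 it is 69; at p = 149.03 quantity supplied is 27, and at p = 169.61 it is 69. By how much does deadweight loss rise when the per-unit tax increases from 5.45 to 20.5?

Demand slope = (157.2 − 182.4)/(69 − 27) = −0.6, so p = 198.6 − 0.6q.
Supply slope = (169.61 − 149.03)/(69 − 27) = 0.49, so p = 135.8 + 0.49q.
Competitive equilibrium: 198.6 − 0.6q = 135.8 + 0.49q → q* = 57.6147, p* = 164.0312.
For a per-unit tax t: Δq = t/1.09, so DWL = ½·t·(t/1.09) = t²/2.18.
At t = 5.45: DWL = 13.625. At t = 20.5: DWL = 192.775.
Increase = 192.775 − 13.625 = 179.15.

179.15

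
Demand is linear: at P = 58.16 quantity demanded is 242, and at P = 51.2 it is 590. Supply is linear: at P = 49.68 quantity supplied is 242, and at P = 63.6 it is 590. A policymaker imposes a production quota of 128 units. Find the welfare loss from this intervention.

Demand slope = (51.2 − 58.16)/(590 − 242) = −0.02, so P = 63 − 0.02Q.
Supply slope = (63.6 − 49.68)/(590 − 242) = 0.04, so P = 40 + 0.04Q.
Competitive equilibrium: 63 − 0.02Q = 40 + 0.04Q → Q* = 383.3333, P* = 55.3333.
At Q = 128: demand price = 63 − 0.02·128 = 60.44; supply price = 40 + 0.04·128 = 45.12.
ΔQ = 383.3333 − 128 = 255.3333; wedge = 60.44 − 45.12 = 15.32.
The triangle = ½ × 255.3333 × 15.32 = 1955.85.

1955.85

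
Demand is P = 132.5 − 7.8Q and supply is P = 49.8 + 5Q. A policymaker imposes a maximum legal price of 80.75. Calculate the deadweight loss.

0.47

Competitive equilibrium: 132.5 − 7.8Q = 49.8 + 5Q → Q* = 6.4609, P* = 82.1047.
At the ceiling P = 80.75, quantity supplied = (80.75 − 49.8)/5 = 6.19.
Willingness to pay at Q' = 6.19: 132.5 − 7.8·6.19 = 84.218.
ΔQ = 6.4609 − 6.19 = 0.2709; wedge = 84.218 − 80.75 = 3.468.
DWL = ½ × 0.2709 × 3.468 = 0.47.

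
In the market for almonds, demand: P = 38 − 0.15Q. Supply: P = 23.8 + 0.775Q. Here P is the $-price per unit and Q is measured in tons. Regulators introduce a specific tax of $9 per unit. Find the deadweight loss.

$43.78

Competitive equilibrium: 38 − 0.15Q = 23.8 + 0.775Q → Q* = 15.3514, P* = 35.6973.
With the tax, the buyer price exceeds the seller price by 9: (38 − 0.15Q) − (23.8 + 0.775Q) = 9 → Q' = 5.6216.
ΔQ = 15.3514 − 5.6216 = 9.7298; the wedge equals the tax, 9.
The triangle = ½ × 9.7298 × 9 = $43.78.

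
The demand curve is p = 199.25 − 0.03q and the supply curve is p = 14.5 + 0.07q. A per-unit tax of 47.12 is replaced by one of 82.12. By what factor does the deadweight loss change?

3.037

Competitive equilibrium: 199.25 − 0.03q = 14.5 + 0.07q → q* = 1847.5, p* = 143.825.
For a per-unit tax t: Δq = t/0.1, so DWL = ½·t·(t/0.1) = t²/0.2.
At t = 47.12: DWL = 11101.472. At t = 82.12: DWL = 33718.472.
Ratio = (82.12/47.12)² = 3.037.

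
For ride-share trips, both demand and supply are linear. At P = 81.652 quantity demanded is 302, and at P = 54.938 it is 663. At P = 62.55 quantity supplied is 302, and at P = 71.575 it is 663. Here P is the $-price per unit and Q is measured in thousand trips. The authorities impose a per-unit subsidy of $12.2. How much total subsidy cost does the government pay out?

$7541.82 thousand

Demand slope = (54.938 − 81.652)/(663 − 302) = −0.074, so P = 104 − 0.074Q.
Supply slope = (71.575 − 62.55)/(663 − 302) = 0.025, so P = 55 + 0.025Q.
Competitive equilibrium: 104 − 0.074Q = 55 + 0.025Q → Q* = 494.9495, P* = 67.3737.
The subsidy lowers effective supply by 12.2: P = 42.8 + 0.025Q.
New quantity: 104 − 0.074Q = 42.8 + 0.025Q → Q' = 618.1818.
Total subsidy cost = 12.2 × 618.1818 = $7541.82 thousand.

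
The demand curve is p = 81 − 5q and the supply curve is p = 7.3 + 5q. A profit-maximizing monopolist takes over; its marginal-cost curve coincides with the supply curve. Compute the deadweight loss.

30.18

Competitive equilibrium: 81 − 5q = 7.3 + 5q → q* = 7.37, p* = 44.15.
Marginal revenue: MR = 81 − 10q. Set MR = MC: 81 − 10q = 7.3 + 5q → q_m = 4.9133.
Price p_m = 81 − 5·4.9133 = 56.4335; MC(q_m) = 7.3 + 5·4.9133 = 31.8665.
Competitive q* = 7.37, so Δq = 2.4567; wedge = 56.4335 − 31.8665 = 24.567.
Deadweight loss = ½ × 2.4567 × 24.567 = 30.18.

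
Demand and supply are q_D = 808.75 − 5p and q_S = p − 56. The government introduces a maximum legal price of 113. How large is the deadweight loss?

581.26

In inverse form: demand p = 161.75 − 0.2q, supply p = 56 + q.
Competitive equilibrium: 161.75 − 0.2q = 56 + q → q* = 88.125, p* = 144.125.
At the ceiling p = 113, quantity supplied = (113 − 56)/1 = 57.
Willingness to pay at q' = 57: 161.75 − 0.2·57 = 150.35.
Δq = 88.125 − 57 = 31.125; wedge = 150.35 − 113 = 37.35.
DWL = ½ × 31.125 × 37.35 = 581.26.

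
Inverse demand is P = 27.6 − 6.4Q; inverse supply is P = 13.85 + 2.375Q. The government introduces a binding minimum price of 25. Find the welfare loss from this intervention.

Competitive equilibrium: 27.6 − 6.4Q = 13.85 + 2.375Q → Q* = 1.567, P* = 17.5715.
At the floor P = 25, quantity demanded = (27.6 − 25)/6.4 = 0.4063.
Sellers' marginal cost at Q' = 0.4063: 13.85 + 2.375·0.4063 = 14.815.
ΔQ = 1.567 − 0.4063 = 1.1607; wedge = 25 − 14.815 = 10.185.
Deadweight loss = ½ × 1.1607 × 10.185 = 5.91.

5.91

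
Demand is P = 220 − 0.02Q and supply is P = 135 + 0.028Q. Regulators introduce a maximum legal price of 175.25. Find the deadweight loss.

Competitive equilibrium: 220 − 0.02Q = 135 + 0.028Q → Q* = 1770.8333, P* = 184.5833.
At the ceiling P = 175.25, quantity supplied = (175.25 − 135)/0.028 = 1437.5.
Willingness to pay at Q' = 1437.5: 220 − 0.02·1437.5 = 191.25.
ΔQ = 1770.8333 − 1437.5 = 333.3333; wedge = 191.25 − 175.25 = 16.
DWL = ½ × 333.3333 × 16 = 2666.67.

2666.67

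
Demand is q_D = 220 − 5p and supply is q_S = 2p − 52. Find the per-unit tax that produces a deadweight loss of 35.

7

In inverse form: demand p = 44 − 0.2q, supply p = 26 + 0.5q.
Competitive equilibrium: 44 − 0.2q = 26 + 0.5q → q* = 25.7143, p* = 38.8571.
A tax t gives Δq = t/0.7 and wedge t, so DWL = t²/1.4.
t²/1.4 = 35 → t² = 49 → t = 7.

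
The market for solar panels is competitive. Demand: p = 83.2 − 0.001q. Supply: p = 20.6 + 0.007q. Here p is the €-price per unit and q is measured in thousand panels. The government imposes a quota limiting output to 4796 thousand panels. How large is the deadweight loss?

Competitive equilibrium: 83.2 − 0.001q = 20.6 + 0.007q → q* = 7825, p* = 75.375.
At q = 4796: demand price = 83.2 − 0.001·4796 = 78.404; supply price = 20.6 + 0.007·4796 = 54.172.
Δq = 7825 − 4796 = 3029; wedge = 78.404 − 54.172 = 24.232.
DWL = ½ × 3029 × 24.232 = €36699.364 thousand.

€36699.364 thousand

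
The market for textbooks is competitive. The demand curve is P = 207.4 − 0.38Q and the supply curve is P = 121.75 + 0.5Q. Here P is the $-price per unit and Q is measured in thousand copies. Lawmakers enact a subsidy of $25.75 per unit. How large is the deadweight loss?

$376.74 thousand

Competitive equilibrium: 207.4 − 0.38Q = 121.75 + 0.5Q → Q* = 97.3295, P* = 170.4148.
The subsidy lowers effective supply by 25.75: P = 96 + 0.5Q.
New quantity: 207.4 − 0.38Q = 96 + 0.5Q → Q' = 126.5909.
Overproduction ΔQ = 126.5909 − 97.3295 = 29.2614; wedge = subsidy = 25.75.
The triangle = ½ × 29.2614 × 25.75 = $376.74 thousand.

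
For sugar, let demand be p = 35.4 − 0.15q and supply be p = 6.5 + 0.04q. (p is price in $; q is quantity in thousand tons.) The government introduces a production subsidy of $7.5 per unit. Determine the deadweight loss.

$148.03 thousand

Competitive equilibrium: 35.4 − 0.15q = 6.5 + 0.04q → q* = 152.1053, p* = 12.5842.
The subsidy lowers effective supply by 7.5: p = 0.04q − 1.
New quantity: 35.4 − 0.15q = 0.04q − 1 → q' = 191.5789.
Overproduction Δq = 191.5789 − 152.1053 = 39.4736; wedge = subsidy = 7.5.
Welfare loss = ½ × 39.4736 × 7.5 = $148.03 thousand.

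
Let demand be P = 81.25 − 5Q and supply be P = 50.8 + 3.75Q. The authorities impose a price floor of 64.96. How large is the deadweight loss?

Competitive equilibrium: 81.25 − 5Q = 50.8 + 3.75Q → Q* = 3.48, P* = 63.85.
At the floor P = 64.96, quantity demanded = (81.25 − 64.96)/5 = 3.258.
Sellers' marginal cost at Q' = 3.258: 50.8 + 3.75·3.258 = 63.0175.
ΔQ = 3.48 − 3.258 = 0.222; wedge = 64.96 − 63.0175 = 1.9425.
DWL = ½ × 0.222 × 1.9425 = 0.22.

0.22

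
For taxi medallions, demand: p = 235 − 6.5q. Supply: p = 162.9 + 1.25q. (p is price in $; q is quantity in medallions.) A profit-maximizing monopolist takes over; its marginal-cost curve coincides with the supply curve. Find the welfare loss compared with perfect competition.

Competitive equilibrium: 235 − 6.5q = 162.9 + 1.25q → q* = 9.3032, p* = 174.529.
Marginal revenue: MR = 235 − 13q. Set MR = MC: 235 − 13q = 162.9 + 1.25q → q_m = 5.0596.
Price p_m = 235 − 6.5·5.0596 = 202.1126; MC(q_m) = 162.9 + 1.25·5.0596 = 169.2245.
Competitive q* = 9.3032, so Δq = 4.2436; wedge = 202.1126 − 169.2245 = 32.8881.
The triangle = ½ × 4.2436 × 32.8881 = $69.78.

$69.78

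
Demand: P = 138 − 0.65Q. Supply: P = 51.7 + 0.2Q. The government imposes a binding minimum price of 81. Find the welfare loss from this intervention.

Competitive equilibrium: 138 − 0.65Q = 51.7 + 0.2Q → Q* = 101.5294, P* = 72.0059.
At the floor P = 81, quantity demanded = (138 − 81)/0.65 = 87.6923.
Sellers' marginal cost at Q' = 87.6923: 51.7 + 0.2·87.6923 = 69.2385.
ΔQ = 101.5294 − 87.6923 = 13.8371; wedge = 81 − 69.2385 = 11.7615.
The triangle = ½ × 13.8371 × 11.7615 = 81.37.

81.37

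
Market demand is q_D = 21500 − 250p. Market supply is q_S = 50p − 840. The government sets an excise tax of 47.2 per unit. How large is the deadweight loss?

46413.33

In inverse form: demand p = 86 − 0.004q, supply p = 16.8 + 0.02q.
Competitive equilibrium: 86 − 0.004q = 16.8 + 0.02q → q* = 2883.3333, p* = 74.4667.
With the tax, the buyer price exceeds the seller price by 47.2: (86 − 0.004q) − (16.8 + 0.02q) = 47.2 → q' = 916.6667.
Δq = 2883.3333 − 916.6667 = 1966.6666; the wedge equals the tax, 47.2.
The triangle = ½ × 1966.6666 × 47.2 = 46413.33.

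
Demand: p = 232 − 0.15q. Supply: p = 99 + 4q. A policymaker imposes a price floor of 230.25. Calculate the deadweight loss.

Competitive equilibrium: 232 − 0.15q = 99 + 4q → q* = 32.0482, p* = 227.1928.
At the floor p = 230.25, quantity demanded = (232 − 230.25)/0.15 = 11.6667.
Sellers' marginal cost at q' = 11.6667: 99 + 4·11.6667 = 145.6668.
Δq = 32.0482 − 11.6667 = 20.3815; wedge = 230.25 − 145.6668 = 84.5832.
Deadweight loss = ½ × 20.3815 × 84.5832 = 861.97.

861.97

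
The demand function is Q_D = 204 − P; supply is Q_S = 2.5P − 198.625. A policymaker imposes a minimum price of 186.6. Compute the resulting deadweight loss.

In inverse form: demand P = 204 − Q, supply P = 79.45 + 0.4Q.
Competitive equilibrium: 204 − Q = 79.45 + 0.4Q → Q* = 88.9643, P* = 115.0357.
At the floor P = 186.6, quantity demanded = (204 − 186.6)/1 = 17.4.
Sellers' marginal cost at Q' = 17.4: 79.45 + 0.4·17.4 = 86.41.
ΔQ = 88.9643 − 17.4 = 71.5643; wedge = 186.6 − 86.41 = 100.19.
Welfare loss = ½ × 71.5643 × 100.19 = 3585.01.

3585.01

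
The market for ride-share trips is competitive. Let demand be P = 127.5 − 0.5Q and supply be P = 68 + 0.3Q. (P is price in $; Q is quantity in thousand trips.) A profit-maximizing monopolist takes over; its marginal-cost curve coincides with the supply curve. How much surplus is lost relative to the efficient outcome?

Competitive equilibrium: 127.5 − 0.5Q = 68 + 0.3Q → Q* = 74.375, P* = 90.3125.
Marginal revenue: MR = 127.5 − Q. Set MR = MC: 127.5 − Q = 68 + 0.3Q → Q_m = 45.7692.
Price P_m = 127.5 − 0.5·45.7692 = 104.6154; MC(Q_m) = 68 + 0.3·45.7692 = 81.7308.
Competitive Q* = 74.375, so ΔQ = 28.6058; wedge = 104.6154 − 81.7308 = 22.8846.
DWL = ½ × 28.6058 × 22.8846 = $327.32 thousand.

$327.32 thousand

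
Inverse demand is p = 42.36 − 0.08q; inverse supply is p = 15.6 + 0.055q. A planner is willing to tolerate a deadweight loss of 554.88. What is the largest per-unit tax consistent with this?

Competitive equilibrium: 42.36 − 0.08q = 15.6 + 0.055q → q* = 198.2222, p* = 26.5022.
A tax t gives Δq = t/0.135 and wedge t, so DWL = t²/0.27.
t²/0.27 = 554.88 → t² = 149.8176 → t = 12.24.

12.24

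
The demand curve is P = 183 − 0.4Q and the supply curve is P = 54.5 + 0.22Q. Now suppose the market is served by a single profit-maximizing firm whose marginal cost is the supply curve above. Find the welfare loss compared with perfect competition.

2047.88

Competitive equilibrium: 183 − 0.4Q = 54.5 + 0.22Q → Q* = 207.2581, P* = 100.0968.
Marginal revenue: MR = 183 − 0.8Q. Set MR = MC: 183 − 0.8Q = 54.5 + 0.22Q → Q_m = 125.9804.
Price P_m = 183 − 0.4·125.9804 = 132.6078; MC(Q_m) = 54.5 + 0.22·125.9804 = 82.2157.
Competitive Q* = 207.2581, so ΔQ = 81.2777; wedge = 132.6078 − 82.2157 = 50.3921.
Deadweight loss = ½ × 81.2777 × 50.3921 = 2047.88.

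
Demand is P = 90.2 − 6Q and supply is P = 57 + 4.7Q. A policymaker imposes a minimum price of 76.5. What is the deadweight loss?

3.59

Competitive equilibrium: 90.2 − 6Q = 57 + 4.7Q → Q* = 3.1028, P* = 71.5832.
At the floor P = 76.5, quantity demanded = (90.2 − 76.5)/6 = 2.2833.
Sellers' marginal cost at Q' = 2.2833: 57 + 4.7·2.2833 = 67.7315.
ΔQ = 3.1028 − 2.2833 = 0.8195; wedge = 76.5 − 67.7315 = 8.7685.
DWL = ½ × 0.8195 × 8.7685 = 3.59.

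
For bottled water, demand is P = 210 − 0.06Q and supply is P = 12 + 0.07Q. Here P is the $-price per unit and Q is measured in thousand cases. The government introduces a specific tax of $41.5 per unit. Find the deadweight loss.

Competitive equilibrium: 210 − 0.06Q = 12 + 0.07Q → Q* = 1523.0769, P* = 118.6154.
With the tax, the buyer price exceeds the seller price by 41.5: (210 − 0.06Q) − (12 + 0.07Q) = 41.5 → Q' = 1203.8462.
ΔQ = 1523.0769 − 1203.8462 = 319.2307; the wedge equals the tax, 41.5.
Deadweight loss = ½ × 319.2307 × 41.5 = $6624.04 thousand.

$6624.04 thousand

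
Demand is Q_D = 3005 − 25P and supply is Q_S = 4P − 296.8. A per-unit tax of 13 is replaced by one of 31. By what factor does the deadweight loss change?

In inverse form: demand P = 120.2 − 0.04Q, supply P = 74.2 + 0.25Q.
Competitive equilibrium: 120.2 − 0.04Q = 74.2 + 0.25Q → Q* = 158.6207, P* = 113.8552.
For a per-unit tax t: ΔQ = t/0.29, so DWL = ½·t·(t/0.29) = t²/0.58.
At t = 13: DWL = 291.379. At t = 31: DWL = 1656.897.
Ratio = (31/13)² = 5.686.

5.686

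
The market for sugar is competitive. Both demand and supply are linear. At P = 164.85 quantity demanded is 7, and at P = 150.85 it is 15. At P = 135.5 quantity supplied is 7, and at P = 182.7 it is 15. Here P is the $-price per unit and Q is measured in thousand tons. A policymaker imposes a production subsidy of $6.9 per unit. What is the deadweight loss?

Demand slope = (150.85 − 164.85)/(15 − 7) = −1.75, so P = 177.1 − 1.75Q.
Supply slope = (182.7 − 135.5)/(15 − 7) = 5.9, so P = 94.2 + 5.9Q.
Competitive equilibrium: 177.1 − 1.75Q = 94.2 + 5.9Q → Q* = 10.8366, P* = 158.1359.
The subsidy lowers effective supply by 6.9: P = 87.3 + 5.9Q.
New quantity: 177.1 − 1.75Q = 87.3 + 5.9Q → Q' = 11.7386.
Overproduction ΔQ = 11.7386 − 10.8366 = 0.902; wedge = subsidy = 6.9.
Deadweight loss = ½ × 0.902 × 6.9 = $3.11 thousand.

$3.11 thousand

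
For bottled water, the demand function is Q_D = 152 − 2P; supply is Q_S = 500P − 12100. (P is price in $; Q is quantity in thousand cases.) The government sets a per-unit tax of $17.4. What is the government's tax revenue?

In inverse form: demand P = 76 − 0.5Q, supply P = 24.2 + 0.002Q.
Competitive equilibrium: 76 − 0.5Q = 24.2 + 0.002Q → Q* = 103.1873, P* = 24.4064.
With the tax, the buyer price exceeds the seller price by 17.4: (76 − 0.5Q) − (24.2 + 0.002Q) = 17.4 → Q' = 68.5259.
Tax revenue = 17.4 × 68.5259 = $1192.35 thousand.

$1192.35 thousand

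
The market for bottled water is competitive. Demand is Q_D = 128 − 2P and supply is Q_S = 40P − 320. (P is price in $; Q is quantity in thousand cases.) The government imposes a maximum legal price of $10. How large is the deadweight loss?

$186.67 thousand

In inverse form: demand P = 64 − 0.5Q, supply P = 8 + 0.025Q.
Competitive equilibrium: 64 − 0.5Q = 8 + 0.025Q → Q* = 106.6667, P* = 10.6667.
At the ceiling P = 10, quantity supplied = (10 − 8)/0.025 = 80.
Willingness to pay at Q' = 80: 64 − 0.5·80 = 24.
ΔQ = 106.6667 − 80 = 26.6667; wedge = 24 − 10 = 14.
Welfare loss = ½ × 26.6667 × 14 = $186.67 thousand.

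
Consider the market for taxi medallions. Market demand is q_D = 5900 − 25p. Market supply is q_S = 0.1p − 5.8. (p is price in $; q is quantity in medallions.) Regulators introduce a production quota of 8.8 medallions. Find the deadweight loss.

$400.24

In inverse form: demand p = 236 − 0.04q, supply p = 58 + 10q.
Competitive equilibrium: 236 − 0.04q = 58 + 10q → q* = 17.7291, p* = 235.2908.
At q = 8.8: demand price = 236 − 0.04·8.8 = 235.648; supply price = 58 + 10·8.8 = 146.
Δq = 17.7291 − 8.8 = 8.9291; wedge = 235.648 − 146 = 89.648.
The triangle = ½ × 8.9291 × 89.648 = $400.24.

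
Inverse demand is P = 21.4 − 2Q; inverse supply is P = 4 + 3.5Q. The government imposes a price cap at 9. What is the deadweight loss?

8.28

Competitive equilibrium: 21.4 − 2Q = 4 + 3.5Q → Q* = 3.1636, P* = 15.0727.
At the ceiling P = 9, quantity supplied = (9 − 4)/3.5 = 1.4286.
Willingness to pay at Q' = 1.4286: 21.4 − 2·1.4286 = 18.5428.
ΔQ = 3.1636 − 1.4286 = 1.735; wedge = 18.5428 − 9 = 9.5428.
Deadweight loss = ½ × 1.735 × 9.5428 = 8.28.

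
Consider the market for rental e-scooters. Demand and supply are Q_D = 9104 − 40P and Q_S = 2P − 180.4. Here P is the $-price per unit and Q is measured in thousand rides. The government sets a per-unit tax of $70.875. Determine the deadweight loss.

$4784.06 thousand

In inverse form: demand P = 227.6 − 0.025Q, supply P = 90.2 + 0.5Q.
Competitive equilibrium: 227.6 − 0.025Q = 90.2 + 0.5Q → Q* = 261.7143, P* = 221.0571.
With the tax, the buyer price exceeds the seller price by 70.875: (227.6 − 0.025Q) − (90.2 + 0.5Q) = 70.875 → Q' = 126.7143.
ΔQ = 261.7143 − 126.7143 = 135; the wedge equals the tax, 70.875.
The triangle = ½ × 135 × 70.875 = $4784.06 thousand.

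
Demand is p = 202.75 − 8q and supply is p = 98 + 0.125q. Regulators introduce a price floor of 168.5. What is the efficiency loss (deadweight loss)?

301.24

Competitive equilibrium: 202.75 − 8q = 98 + 0.125q → q* = 12.89231, p* = 99.61154.
At the floor p = 168.5, quantity demanded = (202.75 − 168.5)/8 = 4.28125.
Sellers' marginal cost at q' = 4.28125: 98 + 0.125·4.28125 = 98.53516.
Δq = 12.89231 − 4.28125 = 8.61106; wedge = 168.5 − 98.53516 = 69.96484.
The triangle = ½ × 8.61106 × 69.96484 = 301.24.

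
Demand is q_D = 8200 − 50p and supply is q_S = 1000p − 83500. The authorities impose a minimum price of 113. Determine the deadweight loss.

17292.92

In inverse form: demand p = 164 − 0.02q, supply p = 83.5 + 0.001q.
Competitive equilibrium: 164 − 0.02q = 83.5 + 0.001q → q* = 3833.3333, p* = 87.3333.
At the floor p = 113, quantity demanded = (164 − 113)/0.02 = 2550.
Sellers' marginal cost at q' = 2550: 83.5 + 0.001·2550 = 86.05.
Δq = 3833.3333 − 2550 = 1283.3333; wedge = 113 − 86.05 = 26.95.
Deadweight loss = ½ × 1283.3333 × 26.95 = 17292.92.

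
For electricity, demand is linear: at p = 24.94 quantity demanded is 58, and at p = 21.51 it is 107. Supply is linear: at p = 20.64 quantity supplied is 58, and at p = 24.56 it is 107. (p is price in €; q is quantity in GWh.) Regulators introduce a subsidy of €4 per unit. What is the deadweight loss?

Demand slope = (21.51 − 24.94)/(107 − 58) = −0.07, so p = 29 − 0.07q.
Supply slope = (24.56 − 20.64)/(107 − 58) = 0.08, so p = 16 + 0.08q.
Competitive equilibrium: 29 − 0.07q = 16 + 0.08q → q* = 86.6667, p* = 22.9333.
The subsidy lowers effective supply by 4: p = 12 + 0.08q.
New quantity: 29 − 0.07q = 12 + 0.08q → q' = 113.3333.
Overproduction Δq = 113.3333 − 86.6667 = 26.6666; wedge = subsidy = 4.
Deadweight loss = ½ × 26.6666 × 4 = €53.33.

€53.33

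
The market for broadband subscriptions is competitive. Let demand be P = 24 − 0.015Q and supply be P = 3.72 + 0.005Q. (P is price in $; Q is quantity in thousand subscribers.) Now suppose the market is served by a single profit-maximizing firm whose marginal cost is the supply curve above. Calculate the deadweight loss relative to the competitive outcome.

Competitive equilibrium: 24 − 0.015Q = 3.72 + 0.005Q → Q* = 1014, P* = 8.79.
Marginal revenue: MR = 24 − 0.03Q. Set MR = MC: 24 − 0.03Q = 3.72 + 0.005Q → Q_m = 579.42857.
Price P_m = 24 − 0.015·579.42857 = 15.30857; MC(Q_m) = 3.72 + 0.005·579.42857 = 6.61714.
Competitive Q* = 1014, so ΔQ = 434.57143; wedge = 15.30857 − 6.61714 = 8.69143.
The triangle = ½ × 434.57143 × 8.69143 = $1888.52 thousand.

$1888.52 thousand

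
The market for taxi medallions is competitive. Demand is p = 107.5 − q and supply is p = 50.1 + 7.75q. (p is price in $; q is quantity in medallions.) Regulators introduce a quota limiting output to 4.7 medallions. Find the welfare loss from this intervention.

Competitive equilibrium: 107.5 − q = 50.1 + 7.75q → q* = 6.56, p* = 100.94.
At q = 4.7: demand price = 107.5 − 1·4.7 = 102.8; supply price = 50.1 + 7.75·4.7 = 86.525.
Δq = 6.56 − 4.7 = 1.86; wedge = 102.8 − 86.525 = 16.275.
The triangle = ½ × 1.86 × 16.275 = $15.14.

$15.14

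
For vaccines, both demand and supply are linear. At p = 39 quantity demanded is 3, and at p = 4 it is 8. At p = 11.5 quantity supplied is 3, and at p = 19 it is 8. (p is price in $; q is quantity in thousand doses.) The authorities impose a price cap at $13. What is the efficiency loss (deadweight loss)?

Demand slope = (4 − 39)/(8 − 3) = −7, so p = 60 − 7q.
Supply slope = (19 − 11.5)/(8 − 3) = 1.5, so p = 7 + 1.5q.
Competitive equilibrium: 60 − 7q = 7 + 1.5q → q* = 6.2353, p* = 16.3529.
At the ceiling p = 13, quantity supplied = (13 − 7)/1.5 = 4.
Willingness to pay at q' = 4: 60 − 7·4 = 32.
Δq = 6.2353 − 4 = 2.2353; wedge = 32 − 13 = 19.
Welfare loss = ½ × 2.2353 × 19 = $21.24 thousand.

$21.24 thousand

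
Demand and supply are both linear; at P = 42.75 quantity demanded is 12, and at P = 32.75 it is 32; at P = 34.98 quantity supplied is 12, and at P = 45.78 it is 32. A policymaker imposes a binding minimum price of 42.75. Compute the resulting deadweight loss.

29.03

Demand slope = (32.75 − 42.75)/(32 − 12) = −0.5, so P = 48.75 − 0.5Q.
Supply slope = (45.78 − 34.98)/(32 − 12) = 0.54, so P = 28.5 + 0.54Q.
Competitive equilibrium: 48.75 − 0.5Q = 28.5 + 0.54Q → Q* = 19.4712, P* = 39.0144.
At the floor P = 42.75, quantity demanded = (48.75 − 42.75)/0.5 = 12.
Sellers' marginal cost at Q' = 12: 28.5 + 0.54·12 = 34.98.
ΔQ = 19.4712 − 12 = 7.4712; wedge = 42.75 − 34.98 = 7.77.
Deadweight loss = ½ × 7.4712 × 7.77 = 29.03.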